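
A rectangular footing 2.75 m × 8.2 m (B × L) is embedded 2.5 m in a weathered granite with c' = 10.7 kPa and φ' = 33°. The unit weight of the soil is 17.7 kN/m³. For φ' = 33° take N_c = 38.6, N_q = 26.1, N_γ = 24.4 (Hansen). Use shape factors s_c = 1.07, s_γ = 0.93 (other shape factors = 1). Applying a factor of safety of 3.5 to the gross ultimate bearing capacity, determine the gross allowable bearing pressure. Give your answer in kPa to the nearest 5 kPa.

q_all ≈ 615 kPa

Overburden at base level: q = 17.7 × 2.5 = 44.25 kPa.
Cohesion term c·N_c·s_c = 10.7 × 38.6 × 1.07 = 441.93 kPa; surcharge term q·N_q = 44.25 × 26.1 = 1154.9 kPa; self-weight term 0.5·γ·B·N_γ·s_γ = 0.5 × 17.7 × 2.75 × 24.4 × 0.93 = 552.27 kPa.
q_ult = 441.93 + 1154.9 + 552.27 = 2149.1 kPa.
q_all = q_ult / FS = 2149.1 / 3.5 = 614.04 kPa.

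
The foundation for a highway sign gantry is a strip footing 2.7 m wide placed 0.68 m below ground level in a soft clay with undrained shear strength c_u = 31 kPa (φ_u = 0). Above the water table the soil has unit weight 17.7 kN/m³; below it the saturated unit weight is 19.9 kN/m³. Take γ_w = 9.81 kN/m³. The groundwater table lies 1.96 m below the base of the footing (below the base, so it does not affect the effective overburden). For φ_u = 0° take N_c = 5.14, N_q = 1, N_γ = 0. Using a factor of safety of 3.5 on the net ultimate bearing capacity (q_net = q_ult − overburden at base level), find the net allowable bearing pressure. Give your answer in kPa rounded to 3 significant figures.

q_all(net) ≈ 45.5 kPa

Effective surcharge at the founding depth q = γ·D_f = 17.7 × 0.68 = 12.036 kPa.
q_ult = c·N_c + q·N_q
     = 31 × 5.14 + 12.036 × 1
     = 159.34 + 12.036 = 171.38 kPa.
q_net = 171.38 − 12.036 = 159.34 kPa.
q_all(net) = 159.34 / 3.5 = 45.526 kPa.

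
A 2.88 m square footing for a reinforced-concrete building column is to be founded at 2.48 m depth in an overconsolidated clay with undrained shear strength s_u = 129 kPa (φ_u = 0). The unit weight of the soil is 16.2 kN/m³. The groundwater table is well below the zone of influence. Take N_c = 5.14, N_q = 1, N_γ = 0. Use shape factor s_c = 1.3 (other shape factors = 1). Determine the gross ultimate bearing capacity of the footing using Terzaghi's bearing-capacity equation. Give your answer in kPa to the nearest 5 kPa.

q_ult ≈ 900 kPa

q = γ·D_f = 16.2 × 2.48 = 40.176 kPa.
c·N_c·s_c = 129 × 5.14 × 1.3 = 861.98 kPa
q·N_q = 40.176 × 1 = 40.176 kPa
q_ult = 861.98 + 40.176 = 902.15 kPa.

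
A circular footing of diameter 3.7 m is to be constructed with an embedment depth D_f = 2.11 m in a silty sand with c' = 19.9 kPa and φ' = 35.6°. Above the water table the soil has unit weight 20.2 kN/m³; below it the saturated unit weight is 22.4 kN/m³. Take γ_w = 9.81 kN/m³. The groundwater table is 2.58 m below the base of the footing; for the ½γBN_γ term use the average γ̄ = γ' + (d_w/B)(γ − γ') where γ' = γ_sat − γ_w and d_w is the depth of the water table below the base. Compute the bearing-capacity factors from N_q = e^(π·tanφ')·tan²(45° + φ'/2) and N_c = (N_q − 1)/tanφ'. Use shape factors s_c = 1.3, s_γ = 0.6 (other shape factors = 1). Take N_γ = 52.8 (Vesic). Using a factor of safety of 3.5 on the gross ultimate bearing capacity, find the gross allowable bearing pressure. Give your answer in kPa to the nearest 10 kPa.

q_all ≈ 1100 kPa

N_q = e^(π·tan35.6°)·tan²(62.8°) = 35.89; N_c = (N_q − 1)/tanφ' = 48.74.
Effective surcharge at the founding depth q = γ·D_f = 20.2 × 2.11 = 42.622 kPa.
With d_w = 2.58 m < B, γ̄ = 12.59 + (2.58/3.7) × (20.2 − 12.59) = 17.896 kN/m³.
q_ult = c·N_c·s_c + q·N_q + 0.5·γ·B·N_γ·s_γ
     = 19.9 × 48.736 × 1.3 + 42.622 × 35.891 + 0.5 × 17.896 × 3.7 × 52.8 × 0.6
     = 1260.8 + 1529.8 + 1048.9 = 3839.4 kPa.
q_all = 3839.4 / 3.5 = 1097 kPa.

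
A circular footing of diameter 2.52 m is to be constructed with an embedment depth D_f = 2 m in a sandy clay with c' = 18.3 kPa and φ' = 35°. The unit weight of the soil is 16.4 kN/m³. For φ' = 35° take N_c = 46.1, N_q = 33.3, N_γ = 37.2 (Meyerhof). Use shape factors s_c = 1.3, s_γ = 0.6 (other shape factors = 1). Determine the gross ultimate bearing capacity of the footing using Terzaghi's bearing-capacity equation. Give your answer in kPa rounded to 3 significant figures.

q_ult ≈ 2650 kPa

Effective surcharge at the founding depth q = γ·D_f = 16.4 × 2 = 32.8 kPa.
q_ult = c·N_c·s_c + q·N_q + 0.5·γ·B·N_γ·s_γ
     = 18.3 × 46.1 × 1.3 + 32.8 × 33.3 + 0.5 × 16.4 × 2.52 × 37.2 × 0.6
     = 1096.7 + 1092.2 + 461.22 = 2650.2 kPa.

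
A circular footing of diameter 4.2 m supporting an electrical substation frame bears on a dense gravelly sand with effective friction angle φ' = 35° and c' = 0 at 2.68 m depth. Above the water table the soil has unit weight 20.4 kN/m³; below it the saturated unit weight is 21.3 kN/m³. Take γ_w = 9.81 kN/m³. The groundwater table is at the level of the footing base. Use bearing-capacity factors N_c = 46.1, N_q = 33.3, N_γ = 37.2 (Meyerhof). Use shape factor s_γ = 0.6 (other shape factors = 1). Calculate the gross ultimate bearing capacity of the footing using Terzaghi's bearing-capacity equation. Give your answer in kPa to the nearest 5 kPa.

q = γ·D_f = 20.4 × 2.68 = 54.672 kPa.
For the ½γBN_γ term take γ' = 21.3 − 9.81 = 11.49 kN/m³ (soil below base is submerged).
q·N_q = 54.672 × 33.3 = 1820.6 kPa
0.5·γ·B·N_γ·s_γ = 0.5 × 11.49 × 4.2 × 37.2 × 0.6 = 538.56 kPa
q_ult = 1820.6 + 538.56 = 2359.1 kPa.

q_ult ≈ 2360 kPa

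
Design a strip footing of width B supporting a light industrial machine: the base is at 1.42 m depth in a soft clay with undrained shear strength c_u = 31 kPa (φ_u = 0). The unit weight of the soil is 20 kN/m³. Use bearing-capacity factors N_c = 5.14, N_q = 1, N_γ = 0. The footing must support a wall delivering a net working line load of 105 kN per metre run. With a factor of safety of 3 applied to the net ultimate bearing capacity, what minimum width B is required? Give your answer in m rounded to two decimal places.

Effective surcharge at the founding depth q = γ·D_f = 20 × 1.42 = 28.4 kPa.
q_ult = c·N_c + q·N_q
     = 31 × 5.14 + 28.4 × 1
     = 159.34 + 28.4 = 187.74 kPa.
For φ = 0 the ½γBN_γ term vanishes, so q_ult is independent of B. q_net = 187.74 − 28.4 = 159.34 kPa; q_all(net) = 159.34/3 = 53.113 kPa.
Required width B = w / q_all(net) = 105 / 53.113 = 1.977 m.

B = 1.98 m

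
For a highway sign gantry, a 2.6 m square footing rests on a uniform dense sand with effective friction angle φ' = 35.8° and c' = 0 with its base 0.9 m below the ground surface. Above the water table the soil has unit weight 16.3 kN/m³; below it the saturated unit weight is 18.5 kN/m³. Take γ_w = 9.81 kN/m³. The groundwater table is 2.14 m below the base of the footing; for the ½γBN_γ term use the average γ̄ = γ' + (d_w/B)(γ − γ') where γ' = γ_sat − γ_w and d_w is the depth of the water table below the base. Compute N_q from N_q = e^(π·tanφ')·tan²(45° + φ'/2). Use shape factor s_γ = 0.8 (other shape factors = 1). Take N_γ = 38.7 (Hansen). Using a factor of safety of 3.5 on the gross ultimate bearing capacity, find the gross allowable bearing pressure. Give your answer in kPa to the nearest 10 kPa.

N_q = e^(π·tan35.8°)·tan²(62.9°) = 36.81.
Overburden at base level: q = 16.3 × 0.9 = 14.67 kPa.
The water table is 2.14 m below the base (< B = 2.6 m), so the ½γBN_γ term uses γ̄ = γ' + (d_w/B)(γ − γ') = 8.69 + (2.14/2.6)(16.3 − 8.69) = 14.954 kN/m³.
Surcharge term q·N_q = 14.67 × 36.808 = 539.98 kPa; self-weight term 0.5·γ·B·N_γ·s_γ = 0.5 × 14.954 × 2.6 × 38.7 × 0.8 = 601.85 kPa.
q_ult = 539.98 + 601.85 = 1141.8 kPa.
q_all = 1141.8 / 3.5 = 326.24 kPa.

q_all ≈ 330 kPa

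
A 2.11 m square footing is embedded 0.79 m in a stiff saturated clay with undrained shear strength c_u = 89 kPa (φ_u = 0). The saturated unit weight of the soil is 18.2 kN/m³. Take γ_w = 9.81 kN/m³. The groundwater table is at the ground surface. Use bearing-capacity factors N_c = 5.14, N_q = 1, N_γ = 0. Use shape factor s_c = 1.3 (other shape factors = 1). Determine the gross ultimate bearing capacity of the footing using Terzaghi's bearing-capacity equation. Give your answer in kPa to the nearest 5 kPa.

Water table at ground surface, so effective unit weight γ' = 18.2 − 9.81 = 8.39 kN/m³ is used throughout; overburden q = 8.39 × 0.79 = 6.6281 kPa.
Cohesion term c·N_c·s_c = 89 × 5.14 × 1.3 = 594.7 kPa; surcharge term q·N_q = 6.6281 × 1 = 6.6281 kPa.
q_ult = 594.7 + 6.6281 = 601.33 kPa.

q_ult ≈ 600 kPa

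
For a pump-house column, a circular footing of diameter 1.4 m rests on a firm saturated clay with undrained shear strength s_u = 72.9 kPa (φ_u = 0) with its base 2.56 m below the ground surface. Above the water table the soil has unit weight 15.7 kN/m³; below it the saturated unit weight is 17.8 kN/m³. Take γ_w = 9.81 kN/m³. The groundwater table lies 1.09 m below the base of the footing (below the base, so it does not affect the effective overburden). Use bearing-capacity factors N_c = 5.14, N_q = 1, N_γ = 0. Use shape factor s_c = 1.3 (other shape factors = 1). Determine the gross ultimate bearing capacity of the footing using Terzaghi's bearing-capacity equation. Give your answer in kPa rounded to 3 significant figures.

Effective surcharge at the founding depth q = γ·D_f = 15.7 × 2.56 = 40.192 kPa.
q_ult = c·N_c·s_c + q·N_q
     = 72.9 × 5.14 × 1.3 + 40.192 × 1
     = 487.12 + 40.192 = 527.31 kPa.

q_ult ≈ 527 kPa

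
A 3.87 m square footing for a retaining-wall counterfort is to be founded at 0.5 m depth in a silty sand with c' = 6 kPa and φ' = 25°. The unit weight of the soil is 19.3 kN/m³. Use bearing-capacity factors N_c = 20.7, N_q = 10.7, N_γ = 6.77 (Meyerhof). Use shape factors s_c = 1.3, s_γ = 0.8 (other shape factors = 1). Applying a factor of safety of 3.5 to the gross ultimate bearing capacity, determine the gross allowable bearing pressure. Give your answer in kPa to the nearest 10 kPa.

q_all ≈ 130 kPa

Effective surcharge at the founding depth q = γ·D_f = 19.3 × 0.5 = 9.65 kPa.
q_ult = c·N_c·s_c + q·N_q + 0.5·γ·B·N_γ·s_γ
     = 6 × 20.7 × 1.3 + 9.65 × 10.7 + 0.5 × 19.3 × 3.87 × 6.77 × 0.8
     = 161.46 + 103.25 + 202.26 = 466.98 kPa.
q_all = q_ult / FS = 466.98 / 3.5 = 133.42 kPa.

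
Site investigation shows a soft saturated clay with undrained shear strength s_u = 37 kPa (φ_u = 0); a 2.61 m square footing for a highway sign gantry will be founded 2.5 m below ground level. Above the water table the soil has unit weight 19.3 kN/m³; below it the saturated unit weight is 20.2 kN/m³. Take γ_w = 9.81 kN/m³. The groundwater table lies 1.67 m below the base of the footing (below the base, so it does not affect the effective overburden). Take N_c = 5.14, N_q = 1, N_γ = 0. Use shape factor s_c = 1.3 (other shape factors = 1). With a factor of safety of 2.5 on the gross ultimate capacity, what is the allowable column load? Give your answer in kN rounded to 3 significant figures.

P_all ≈ 805 kN

Overburden at base level: q = 19.3 × 2.5 = 48.25 kPa.
Cohesion term c·N_c·s_c = 37 × 5.14 × 1.3 = 247.23 kPa; surcharge term q·N_q = 48.25 × 1 = 48.25 kPa.
q_ult = 247.23 + 48.25 = 295.48 kPa.
Gross allowable pressure q_all = 295.48 / 2.5 = 118.19 kPa.
Footing area = 6.8121 m², so allowable column load = 118.19 × 6.8121 = 805.15 kN.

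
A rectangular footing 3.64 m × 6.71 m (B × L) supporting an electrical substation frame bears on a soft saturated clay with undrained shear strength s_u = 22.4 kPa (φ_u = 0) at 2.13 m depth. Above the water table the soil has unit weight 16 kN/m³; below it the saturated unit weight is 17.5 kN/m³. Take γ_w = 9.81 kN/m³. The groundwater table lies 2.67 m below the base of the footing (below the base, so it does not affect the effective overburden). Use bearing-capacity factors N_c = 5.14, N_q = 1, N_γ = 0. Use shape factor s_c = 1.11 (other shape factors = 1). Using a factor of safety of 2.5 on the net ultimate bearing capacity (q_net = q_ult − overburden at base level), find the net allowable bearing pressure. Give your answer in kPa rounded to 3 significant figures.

Effective surcharge at the founding depth q = γ·D_f = 16 × 2.13 = 34.08 kPa.
q_ult = c·N_c·s_c + q·N_q
     = 22.4 × 5.14 × 1.11 + 34.08 × 1
     = 127.8 + 34.08 = 161.88 kPa.
q_net = 161.88 − 34.08 = 127.8 kPa.
q_all(net) = 127.8 / 2.5 = 51.12 kPa.

q_all(net) ≈ 51.1 kPa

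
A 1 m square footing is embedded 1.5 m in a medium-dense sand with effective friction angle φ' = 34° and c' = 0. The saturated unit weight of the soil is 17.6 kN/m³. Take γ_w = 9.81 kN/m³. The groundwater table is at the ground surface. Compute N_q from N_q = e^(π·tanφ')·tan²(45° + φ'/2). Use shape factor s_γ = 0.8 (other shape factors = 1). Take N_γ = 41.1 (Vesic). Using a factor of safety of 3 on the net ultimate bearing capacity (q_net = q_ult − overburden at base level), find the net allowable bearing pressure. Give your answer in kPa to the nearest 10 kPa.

N_q = e^(π·tan34°)·tan²(62°) = 29.44.
Water table at ground surface, so effective unit weight γ' = 17.6 − 9.81 = 7.79 kN/m³ is used throughout; overburden q = 7.79 × 1.5 = 11.685 kPa; the same γ' applies in the ½γBN_γ term.
Surcharge term q·N_q = 11.685 × 29.44 = 344 kPa; self-weight term 0.5·γ·B·N_γ·s_γ = 0.5 × 7.79 × 1 × 41.1 × 0.8 = 128.07 kPa.
q_ult = 344 + 128.07 = 472.07 kPa.
q_net = 472.07 − 11.685 = 460.39 kPa.
q_all(net) = 460.39 / 3 = 153.46 kPa.

q_all(net) ≈ 150 kPa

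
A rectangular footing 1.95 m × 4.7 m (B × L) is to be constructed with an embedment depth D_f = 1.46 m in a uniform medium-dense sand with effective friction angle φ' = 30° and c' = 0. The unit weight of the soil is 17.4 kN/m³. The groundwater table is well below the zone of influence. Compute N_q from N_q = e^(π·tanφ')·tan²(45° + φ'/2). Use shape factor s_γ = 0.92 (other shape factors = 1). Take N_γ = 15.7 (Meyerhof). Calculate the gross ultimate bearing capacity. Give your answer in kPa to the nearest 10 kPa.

q_ult ≈ 710 kPa

tan30° = 0.5774, so N_q = e^(π×0.5774)·tan²(60°) = 6.134 × 3.0 = 18.4.
Effective surcharge at the founding depth q = γ·D_f = 17.4 × 1.46 = 25.404 kPa.
q_ult = q·N_q + 0.5·γ·B·N_γ·s_γ
     = 25.404 × 18.401 + 0.5 × 17.4 × 1.95 × 15.7 × 0.92
     = 467.46 + 245.04 = 712.5 kPa.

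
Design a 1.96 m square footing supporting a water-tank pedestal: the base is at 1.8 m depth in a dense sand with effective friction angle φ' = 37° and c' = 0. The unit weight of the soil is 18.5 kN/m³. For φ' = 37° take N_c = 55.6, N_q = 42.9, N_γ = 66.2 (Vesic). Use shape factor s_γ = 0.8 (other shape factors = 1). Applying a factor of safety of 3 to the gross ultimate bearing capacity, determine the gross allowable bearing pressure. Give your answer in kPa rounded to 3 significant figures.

q_all ≈ 796 kPa

Overburden at base level: q = 18.5 × 1.8 = 33.3 kPa.
Surcharge term q·N_q = 33.3 × 42.9 = 1428.6 kPa; self-weight term 0.5·γ·B·N_γ·s_γ = 0.5 × 18.5 × 1.96 × 66.2 × 0.8 = 960.16 kPa.
q_ult = 1428.6 + 960.16 = 2388.7 kPa.
q_all = q_ult / FS = 2388.7 / 3 = 796.24 kPa.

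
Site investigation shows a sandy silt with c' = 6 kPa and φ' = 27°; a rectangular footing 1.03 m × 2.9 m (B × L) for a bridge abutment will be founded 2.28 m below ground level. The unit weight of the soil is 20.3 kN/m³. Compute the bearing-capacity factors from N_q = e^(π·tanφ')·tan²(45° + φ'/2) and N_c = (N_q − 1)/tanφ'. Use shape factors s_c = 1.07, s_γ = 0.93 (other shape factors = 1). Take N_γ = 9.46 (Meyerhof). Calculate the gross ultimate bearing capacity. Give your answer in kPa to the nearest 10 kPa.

q_ult ≈ 860 kPa

tan27° = 0.5095, so N_q = e^(π×0.5095)·tan²(58.5°) = 4.957 × 2.663 = 13.2.
N_c = (13.2 − 1)/tan27° = 23.94.
q = γ·D_f = 20.3 × 2.28 = 46.284 kPa.
c·N_c·s_c = 6 × 23.942 × 1.07 = 153.71 kPa
q·N_q = 46.284 × 13.199 = 610.91 kPa
0.5·γ·B·N_γ·s_γ = 0.5 × 20.3 × 1.03 × 9.46 × 0.93 = 91.977 kPa
q_ult = 153.71 + 610.91 + 91.977 = 856.59 kPa.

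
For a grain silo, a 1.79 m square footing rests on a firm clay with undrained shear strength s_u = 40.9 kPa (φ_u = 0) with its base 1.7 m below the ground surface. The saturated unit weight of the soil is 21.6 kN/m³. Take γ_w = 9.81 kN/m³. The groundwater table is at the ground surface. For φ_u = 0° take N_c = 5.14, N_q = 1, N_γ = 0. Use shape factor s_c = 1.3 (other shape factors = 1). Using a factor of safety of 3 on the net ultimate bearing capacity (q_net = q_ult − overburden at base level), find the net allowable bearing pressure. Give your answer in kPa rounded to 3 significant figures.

Water table at ground surface, so effective unit weight γ' = 21.6 − 9.81 = 11.79 kN/m³ is used throughout; overburden q = 11.79 × 1.7 = 20.043 kPa.
Cohesion term c·N_c·s_c = 40.9 × 5.14 × 1.3 = 273.29 kPa; surcharge term q·N_q = 20.043 × 1 = 20.043 kPa.
q_ult = 273.29 + 20.043 = 293.34 kPa.
q_net = 293.34 − 20.043 = 273.29 kPa.
q_all(net) = 273.29 / 3 = 91.098 kPa.

q_all(net) ≈ 91.1 kPa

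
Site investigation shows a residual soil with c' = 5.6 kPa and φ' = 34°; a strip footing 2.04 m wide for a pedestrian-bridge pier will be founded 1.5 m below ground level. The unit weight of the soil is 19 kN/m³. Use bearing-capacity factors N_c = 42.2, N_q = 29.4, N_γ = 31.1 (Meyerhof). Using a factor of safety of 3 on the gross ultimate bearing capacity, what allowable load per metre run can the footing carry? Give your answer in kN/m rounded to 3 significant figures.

q = γ·D_f = 19 × 1.5 = 28.5 kPa.
c·N_c = 5.6 × 42.2 = 236.32 kPa
q·N_q = 28.5 × 29.4 = 837.9 kPa
0.5·γ·B·N_γ = 0.5 × 19 × 2.04 × 31.1 = 602.72 kPa
q_ult = 236.32 + 837.9 + 602.72 = 1676.9 kPa.
Gross allowable pressure q_all = 1676.9 / 3 = 558.98 kPa.
Allowable wall load = q_all × B = 558.98 × 2.04 = 1140.3 kN per metre run.

≈ 1140 kN/m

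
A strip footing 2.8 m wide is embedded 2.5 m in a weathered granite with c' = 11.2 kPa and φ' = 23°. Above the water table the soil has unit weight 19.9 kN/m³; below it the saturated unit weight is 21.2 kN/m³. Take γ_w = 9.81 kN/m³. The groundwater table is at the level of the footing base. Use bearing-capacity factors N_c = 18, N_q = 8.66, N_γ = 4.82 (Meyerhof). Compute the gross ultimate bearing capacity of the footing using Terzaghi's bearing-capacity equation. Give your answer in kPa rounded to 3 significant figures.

Overburden at base level: q = 19.9 × 2.5 = 49.75 kPa.
Below the base the soil is submerged, so the ½γBN_γ term uses γ' = 21.2 − 9.81 = 11.39 kN/m³.
Cohesion term c·N_c = 11.2 × 18 = 201.6 kPa; surcharge term q·N_q = 49.75 × 8.66 = 430.83 kPa; self-weight term 0.5·γ·B·N_γ = 0.5 × 11.39 × 2.8 × 4.82 = 76.86 kPa.
q_ult = 201.6 + 430.83 + 76.86 = 709.29 kPa.

q_ult ≈ 709 kPa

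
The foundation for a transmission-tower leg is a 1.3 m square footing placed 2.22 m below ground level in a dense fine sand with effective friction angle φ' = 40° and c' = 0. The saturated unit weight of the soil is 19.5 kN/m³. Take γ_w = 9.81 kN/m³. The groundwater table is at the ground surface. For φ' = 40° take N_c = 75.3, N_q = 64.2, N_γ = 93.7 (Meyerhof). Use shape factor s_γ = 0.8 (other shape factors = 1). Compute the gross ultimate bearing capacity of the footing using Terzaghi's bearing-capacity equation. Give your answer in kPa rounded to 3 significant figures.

q_ult ≈ 1850 kPa

γ' = 19.5 − 9.81 = 9.69 kN/m³ (submerged throughout). q = 9.69 × 2.22 = 21.512 kPa; the same γ' applies in the ½γBN_γ term.
q·N_q = 21.512 × 64.2 = 1381.1 kPa
0.5·γ·B·N_γ·s_γ = 0.5 × 9.69 × 1.3 × 93.7 × 0.8 = 472.14 kPa
q_ult = 1381.1 + 472.14 = 1853.2 kPa.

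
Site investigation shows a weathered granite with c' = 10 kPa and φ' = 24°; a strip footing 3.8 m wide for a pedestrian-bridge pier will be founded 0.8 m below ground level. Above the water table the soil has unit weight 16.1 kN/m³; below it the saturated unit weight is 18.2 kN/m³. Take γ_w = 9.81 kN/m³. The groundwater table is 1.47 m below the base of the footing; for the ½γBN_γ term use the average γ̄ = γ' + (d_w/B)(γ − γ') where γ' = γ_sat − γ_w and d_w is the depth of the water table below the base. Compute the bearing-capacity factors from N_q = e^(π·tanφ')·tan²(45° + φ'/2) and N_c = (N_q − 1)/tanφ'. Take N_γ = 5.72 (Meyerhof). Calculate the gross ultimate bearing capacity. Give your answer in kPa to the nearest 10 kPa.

q_ult ≈ 440 kPa

tan24° = 0.4452, so N_q = e^(π×0.4452)·tan²(57°) = 4.05 × 2.371 = 9.6.
N_c = (9.6 − 1)/tan24° = 19.32.
Overburden at base level: q = 16.1 × 0.8 = 12.88 kPa.
The water table is 1.47 m below the base (< B = 3.8 m), so the ½γBN_γ term uses γ̄ = γ' + (d_w/B)(γ − γ') = 8.39 + (1.47/3.8)(16.1 − 8.39) = 11.373 kN/m³.
Cohesion term c·N_c = 10 × 19.324 = 193.24 kPa; surcharge term q·N_q = 12.88 × 9.6034 = 123.69 kPa; self-weight term 0.5·γ·B·N_γ = 0.5 × 11.373 × 3.8 × 5.72 = 123.6 kPa.
q_ult = 193.24 + 123.69 + 123.6 = 440.52 kPa.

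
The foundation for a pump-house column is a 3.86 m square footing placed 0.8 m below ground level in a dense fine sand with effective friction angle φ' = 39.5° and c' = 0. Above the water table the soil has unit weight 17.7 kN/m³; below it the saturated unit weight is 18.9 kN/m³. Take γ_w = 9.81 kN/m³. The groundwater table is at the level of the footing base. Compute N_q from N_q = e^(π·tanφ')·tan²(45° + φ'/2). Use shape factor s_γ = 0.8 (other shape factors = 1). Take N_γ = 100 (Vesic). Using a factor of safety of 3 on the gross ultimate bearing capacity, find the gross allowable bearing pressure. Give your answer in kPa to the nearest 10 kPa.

q_all ≈ 750 kPa

N_q = e^(π·tan39.5°)·tan²(64.75°) = 59.91.
Effective surcharge at the founding depth q = γ·D_f = 17.7 × 0.8 = 14.16 kPa.
The water table coincides with the base, so in the self-weight term γ → γ' = 9.09 kN/m³.
q_ult = q·N_q + 0.5·γ·B·N_γ·s_γ
     = 14.16 × 59.91 + 0.5 × 9.09 × 3.86 × 100 × 0.8
     = 848.33 + 1403.5 = 2251.8 kPa.
q_all = 2251.8 / 3 = 750.61 kPa.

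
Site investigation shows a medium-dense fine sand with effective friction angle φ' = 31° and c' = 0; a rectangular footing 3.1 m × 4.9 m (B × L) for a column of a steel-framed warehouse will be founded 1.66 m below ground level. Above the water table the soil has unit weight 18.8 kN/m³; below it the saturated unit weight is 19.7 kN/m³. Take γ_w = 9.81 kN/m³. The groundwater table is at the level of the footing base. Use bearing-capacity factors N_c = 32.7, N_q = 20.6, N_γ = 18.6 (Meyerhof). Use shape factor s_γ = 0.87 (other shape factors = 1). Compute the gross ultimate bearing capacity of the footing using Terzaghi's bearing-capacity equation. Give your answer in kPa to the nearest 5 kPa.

Overburden at base level: q = 18.8 × 1.66 = 31.208 kPa.
Below the base the soil is submerged, so the ½γBN_γ term uses γ' = 19.7 − 9.81 = 9.89 kN/m³.
Surcharge term q·N_q = 31.208 × 20.6 = 642.88 kPa; self-weight term 0.5·γ·B·N_γ·s_γ = 0.5 × 9.89 × 3.1 × 18.6 × 0.87 = 248.06 kPa.
q_ult = 642.88 + 248.06 = 890.95 kPa.

q_ult ≈ 890 kPa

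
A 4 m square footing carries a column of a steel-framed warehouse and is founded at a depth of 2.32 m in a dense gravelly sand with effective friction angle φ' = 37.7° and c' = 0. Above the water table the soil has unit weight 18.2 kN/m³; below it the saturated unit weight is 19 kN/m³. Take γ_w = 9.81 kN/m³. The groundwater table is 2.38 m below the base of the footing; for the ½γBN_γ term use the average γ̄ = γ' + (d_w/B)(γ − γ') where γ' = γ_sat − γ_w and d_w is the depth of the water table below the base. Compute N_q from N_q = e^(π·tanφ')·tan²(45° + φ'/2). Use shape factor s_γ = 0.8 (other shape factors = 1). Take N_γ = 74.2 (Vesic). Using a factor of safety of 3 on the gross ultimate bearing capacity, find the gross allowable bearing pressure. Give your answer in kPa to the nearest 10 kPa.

q_all ≈ 1240 kPa

N_q = e^(π·tan37.7°)·tan²(63.85°) = 47.03.
q = γ·D_f = 18.2 × 2.32 = 42.224 kPa.
γ' = 9.19 kN/m³; averaging over the depth B below the base, γ̄ = γ' + (d_w/B)(γ − γ') = 14.551 kN/m³.
q·N_q = 42.224 × 47.031 = 1985.8 kPa
0.5·γ·B·N_γ·s_γ = 0.5 × 14.551 × 4 × 74.2 × 0.8 = 1727.5 kPa
q_ult = 1985.8 + 1727.5 = 3713.3 kPa.
q_all = 3713.3 / 3 = 1237.8 kPa.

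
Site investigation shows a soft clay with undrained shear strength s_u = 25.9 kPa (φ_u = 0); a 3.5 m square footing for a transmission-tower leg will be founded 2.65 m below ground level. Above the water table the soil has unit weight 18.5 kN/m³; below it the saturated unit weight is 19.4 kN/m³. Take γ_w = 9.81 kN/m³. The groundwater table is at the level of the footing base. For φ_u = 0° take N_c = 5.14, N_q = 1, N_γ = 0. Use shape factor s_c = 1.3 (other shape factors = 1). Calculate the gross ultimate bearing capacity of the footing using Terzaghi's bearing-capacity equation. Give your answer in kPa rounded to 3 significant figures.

q_ult ≈ 222 kPa

q = γ·D_f = 18.5 × 2.65 = 49.025 kPa.
c·N_c·s_c = 25.9 × 5.14 × 1.3 = 173.06 kPa
q·N_q = 49.025 × 1 = 49.025 kPa
q_ult = 173.06 + 49.025 = 222.09 kPa.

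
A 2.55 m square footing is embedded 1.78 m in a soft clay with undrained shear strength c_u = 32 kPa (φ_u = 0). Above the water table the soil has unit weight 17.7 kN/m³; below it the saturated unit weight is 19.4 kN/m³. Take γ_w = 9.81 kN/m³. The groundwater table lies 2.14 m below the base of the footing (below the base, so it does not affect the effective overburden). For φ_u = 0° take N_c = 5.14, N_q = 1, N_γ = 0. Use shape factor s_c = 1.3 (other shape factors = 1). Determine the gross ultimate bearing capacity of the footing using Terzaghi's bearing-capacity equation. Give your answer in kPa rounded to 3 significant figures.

Effective surcharge at the founding depth q = γ·D_f = 17.7 × 1.78 = 31.506 kPa.
q_ult = c·N_c·s_c + q·N_q
     = 32 × 5.14 × 1.3 + 31.506 × 1
     = 213.82 + 31.506 = 245.33 kPa.

q_ult ≈ 245 kPa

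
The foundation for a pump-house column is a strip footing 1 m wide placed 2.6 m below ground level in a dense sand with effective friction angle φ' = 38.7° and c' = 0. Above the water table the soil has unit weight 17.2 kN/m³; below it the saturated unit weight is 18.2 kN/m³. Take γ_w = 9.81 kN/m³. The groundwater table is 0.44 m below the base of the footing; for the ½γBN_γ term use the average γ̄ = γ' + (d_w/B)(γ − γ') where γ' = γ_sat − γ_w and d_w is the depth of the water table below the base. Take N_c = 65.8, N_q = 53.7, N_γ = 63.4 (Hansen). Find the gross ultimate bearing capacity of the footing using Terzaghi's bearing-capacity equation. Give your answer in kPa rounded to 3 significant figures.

Effective surcharge at the founding depth q = γ·D_f = 17.2 × 2.6 = 44.72 kPa.
With d_w = 0.44 m < B, γ̄ = 8.39 + (0.44/1) × (17.2 − 8.39) = 12.266 kN/m³.
q_ult = q·N_q + 0.5·γ·B·N_γ
     = 44.72 × 53.7 + 0.5 × 12.266 × 1 × 63.4
     = 2401.5 + 388.84 = 2790.3 kPa.

q_ult ≈ 2790 kPa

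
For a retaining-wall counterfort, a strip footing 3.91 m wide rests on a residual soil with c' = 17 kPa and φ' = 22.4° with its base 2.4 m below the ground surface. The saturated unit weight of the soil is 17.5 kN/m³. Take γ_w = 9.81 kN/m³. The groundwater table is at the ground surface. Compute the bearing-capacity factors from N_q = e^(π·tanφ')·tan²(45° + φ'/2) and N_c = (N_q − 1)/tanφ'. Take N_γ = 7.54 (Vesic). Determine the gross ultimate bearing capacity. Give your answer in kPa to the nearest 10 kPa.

tan22.4° = 0.4122, so N_q = e^(π×0.4122)·tan²(56.2°) = 3.651 × 2.231 = 8.15.
N_c = (8.15 − 1)/tan22.4° = 17.34.
With the water table at the surface the whole profile is submerged: γ' = 17.5 − 9.81 = 7.69 kN/m³, so q = γ'·D_f = 18.456 kPa; the same γ' applies in the ½γBN_γ term.
q_ult = c·N_c + q·N_q + 0.5·γ·B·N_γ
     = 17 × 17.337 + 18.456 × 8.1457 + 0.5 × 7.69 × 3.91 × 7.54
     = 294.73 + 150.34 + 113.36 = 558.42 kPa.

q_ult ≈ 560 kPa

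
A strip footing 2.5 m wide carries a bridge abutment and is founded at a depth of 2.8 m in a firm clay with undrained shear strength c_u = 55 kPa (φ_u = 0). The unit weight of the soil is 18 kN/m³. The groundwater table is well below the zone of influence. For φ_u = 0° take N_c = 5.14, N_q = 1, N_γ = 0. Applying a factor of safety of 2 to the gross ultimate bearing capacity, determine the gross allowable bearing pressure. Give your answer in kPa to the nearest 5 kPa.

q_all ≈ 165 kPa

q = γ·D_f = 18 × 2.8 = 50.4 kPa.
c·N_c = 55 × 5.14 = 282.7 kPa
q·N_q = 50.4 × 1 = 50.4 kPa
q_ult = 282.7 + 50.4 = 333.1 kPa.
q_all = q_ult / FS = 333.1 / 2 = 166.55 kPa.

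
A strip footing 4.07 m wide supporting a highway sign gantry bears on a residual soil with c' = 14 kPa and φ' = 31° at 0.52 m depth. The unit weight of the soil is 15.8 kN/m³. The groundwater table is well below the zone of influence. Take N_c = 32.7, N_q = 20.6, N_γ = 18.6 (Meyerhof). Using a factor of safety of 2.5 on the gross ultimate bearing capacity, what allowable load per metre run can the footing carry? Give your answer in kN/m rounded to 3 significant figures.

q = γ·D_f = 15.8 × 0.52 = 8.216 kPa.
c·N_c = 14 × 32.7 = 457.8 kPa
q·N_q = 8.216 × 20.6 = 169.25 kPa
0.5·γ·B·N_γ = 0.5 × 15.8 × 4.07 × 18.6 = 598.05 kPa
q_ult = 457.8 + 169.25 + 598.05 = 1225.1 kPa.
Gross allowable pressure q_all = 1225.1 / 2.5 = 490.04 kPa.
Allowable wall load = q_all × B = 490.04 × 4.07 = 1994.5 kN per metre run.

≈ 1990 kN/m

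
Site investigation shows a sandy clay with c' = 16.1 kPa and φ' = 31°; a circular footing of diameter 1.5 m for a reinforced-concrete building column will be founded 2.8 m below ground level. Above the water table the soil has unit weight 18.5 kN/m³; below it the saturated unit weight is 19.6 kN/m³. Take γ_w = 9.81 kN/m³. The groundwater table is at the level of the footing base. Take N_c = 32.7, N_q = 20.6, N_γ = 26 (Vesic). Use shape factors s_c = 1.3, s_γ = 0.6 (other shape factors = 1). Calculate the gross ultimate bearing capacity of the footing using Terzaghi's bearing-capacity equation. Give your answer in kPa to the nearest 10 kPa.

q_ult ≈ 1870 kPa

Overburden at base level: q = 18.5 × 2.8 = 51.8 kPa.
Below the base the soil is submerged, so the ½γBN_γ term uses γ' = 19.6 − 9.81 = 9.79 kN/m³.
Cohesion term c·N_c·s_c = 16.1 × 32.7 × 1.3 = 684.41 kPa; surcharge term q·N_q = 51.8 × 20.6 = 1067.1 kPa; self-weight term 0.5·γ·B·N_γ·s_γ = 0.5 × 9.79 × 1.5 × 26 × 0.6 = 114.54 kPa.
q_ult = 684.41 + 1067.1 + 114.54 = 1866 kPa.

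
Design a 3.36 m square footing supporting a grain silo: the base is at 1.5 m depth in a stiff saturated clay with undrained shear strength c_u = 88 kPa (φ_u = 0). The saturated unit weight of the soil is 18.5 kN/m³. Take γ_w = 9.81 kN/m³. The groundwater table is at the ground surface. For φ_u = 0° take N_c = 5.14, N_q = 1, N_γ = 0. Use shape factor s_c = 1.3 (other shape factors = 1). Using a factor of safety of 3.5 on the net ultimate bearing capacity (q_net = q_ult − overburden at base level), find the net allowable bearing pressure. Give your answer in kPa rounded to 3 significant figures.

q_all(net) ≈ 168 kPa

γ' = 18.5 − 9.81 = 8.69 kN/m³ (submerged throughout). q = 8.69 × 1.5 = 13.035 kPa.
c·N_c·s_c = 88 × 5.14 × 1.3 = 588.02 kPa
q·N_q = 13.035 × 1 = 13.035 kPa
q_ult = 588.02 + 13.035 = 601.05 kPa.
q_net = 601.05 − 13.035 = 588.02 kPa.
q_all(net) = 588.02 / 3.5 = 168 kPa.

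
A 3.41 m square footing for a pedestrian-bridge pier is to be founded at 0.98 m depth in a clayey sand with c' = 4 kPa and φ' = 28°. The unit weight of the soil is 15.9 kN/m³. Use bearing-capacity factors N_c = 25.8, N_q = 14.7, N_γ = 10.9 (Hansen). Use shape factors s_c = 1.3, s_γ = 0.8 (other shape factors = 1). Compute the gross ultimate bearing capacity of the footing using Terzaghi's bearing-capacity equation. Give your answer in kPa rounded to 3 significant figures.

q_ult ≈ 600 kPa

Effective surcharge at the founding depth q = γ·D_f = 15.9 × 0.98 = 15.582 kPa.
q_ult = c·N_c·s_c + q·N_q + 0.5·γ·B·N_γ·s_γ
     = 4 × 25.8 × 1.3 + 15.582 × 14.7 + 0.5 × 15.9 × 3.41 × 10.9 × 0.8
     = 134.16 + 229.06 + 236.39 = 599.61 kPa.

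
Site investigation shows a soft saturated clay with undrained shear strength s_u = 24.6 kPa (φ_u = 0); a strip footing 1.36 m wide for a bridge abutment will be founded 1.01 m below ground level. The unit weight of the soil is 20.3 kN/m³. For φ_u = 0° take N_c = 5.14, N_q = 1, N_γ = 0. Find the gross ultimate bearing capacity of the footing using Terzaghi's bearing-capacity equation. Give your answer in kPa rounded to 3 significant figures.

q_ult ≈ 147 kPa

q = γ·D_f = 20.3 × 1.01 = 20.503 kPa.
c·N_c = 24.6 × 5.14 = 126.44 kPa
q·N_q = 20.503 × 1 = 20.503 kPa
q_ult = 126.44 + 20.503 = 146.95 kPa.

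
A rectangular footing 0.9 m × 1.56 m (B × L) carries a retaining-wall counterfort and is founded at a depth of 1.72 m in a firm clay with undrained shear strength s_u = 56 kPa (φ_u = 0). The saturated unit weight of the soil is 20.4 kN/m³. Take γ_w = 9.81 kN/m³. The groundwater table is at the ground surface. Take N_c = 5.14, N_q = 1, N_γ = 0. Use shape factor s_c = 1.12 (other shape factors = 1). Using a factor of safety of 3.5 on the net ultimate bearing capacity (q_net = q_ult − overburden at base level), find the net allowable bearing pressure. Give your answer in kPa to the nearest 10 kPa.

q_all(net) ≈ 90 kPa

With the water table at the surface the whole profile is submerged: γ' = 20.4 − 9.81 = 10.59 kN/m³, so q = γ'·D_f = 18.215 kPa.
q_ult = c·N_c·s_c + q·N_q
     = 56 × 5.14 × 1.12 + 18.215 × 1
     = 322.38 + 18.215 = 340.6 kPa.
q_net = 340.6 − 18.215 = 322.38 kPa.
q_all(net) = 322.38 / 3.5 = 92.109 kPa.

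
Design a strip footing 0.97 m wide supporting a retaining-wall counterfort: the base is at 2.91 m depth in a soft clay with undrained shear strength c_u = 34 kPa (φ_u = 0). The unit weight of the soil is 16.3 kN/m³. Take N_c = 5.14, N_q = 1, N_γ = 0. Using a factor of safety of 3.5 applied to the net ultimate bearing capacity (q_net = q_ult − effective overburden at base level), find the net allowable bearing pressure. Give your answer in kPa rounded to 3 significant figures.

Effective surcharge at the founding depth q = γ·D_f = 16.3 × 2.91 = 47.433 kPa.
q_ult = c·N_c + q·N_q
     = 34 × 5.14 + 47.433 × 1
     = 174.76 + 47.433 = 222.19 kPa.
Net ultimate: q_net = 222.19 − 47.433 = 174.76 kPa.
q_all(net) = 174.76 / 3.5 = 49.931 kPa.

q_all(net) ≈ 49.9 kPa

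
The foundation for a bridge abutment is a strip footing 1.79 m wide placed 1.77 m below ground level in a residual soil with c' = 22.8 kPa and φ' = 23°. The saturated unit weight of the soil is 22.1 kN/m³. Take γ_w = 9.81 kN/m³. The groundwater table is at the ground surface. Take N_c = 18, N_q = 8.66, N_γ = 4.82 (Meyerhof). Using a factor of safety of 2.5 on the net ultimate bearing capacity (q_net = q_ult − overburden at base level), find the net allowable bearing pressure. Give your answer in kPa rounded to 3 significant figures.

q_all(net) ≈ 252 kPa

With the water table at the surface the whole profile is submerged: γ' = 22.1 − 9.81 = 12.29 kN/m³, so q = γ'·D_f = 21.753 kPa; the same γ' applies in the ½γBN_γ term.
q_ult = c·N_c + q·N_q + 0.5·γ·B·N_γ
     = 22.8 × 18 + 21.753 × 8.66 + 0.5 × 12.29 × 1.79 × 4.82
     = 410.4 + 188.38 + 53.018 = 651.8 kPa.
q_net = 651.8 − 21.753 = 630.05 kPa.
q_all(net) = 630.05 / 2.5 = 252.02 kPa.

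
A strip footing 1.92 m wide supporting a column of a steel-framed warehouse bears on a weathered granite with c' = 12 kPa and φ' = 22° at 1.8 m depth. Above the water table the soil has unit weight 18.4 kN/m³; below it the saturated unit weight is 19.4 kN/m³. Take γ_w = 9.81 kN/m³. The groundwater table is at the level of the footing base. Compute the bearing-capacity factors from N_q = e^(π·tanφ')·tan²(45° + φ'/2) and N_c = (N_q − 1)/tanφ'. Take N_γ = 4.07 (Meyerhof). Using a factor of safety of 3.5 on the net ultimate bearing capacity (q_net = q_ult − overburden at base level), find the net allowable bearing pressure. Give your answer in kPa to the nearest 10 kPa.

N_q = e^(π·tan22°)·tan²(56°) = 7.82; N_c = (N_q − 1)/tanφ' = 16.88.
Overburden at base level: q = 18.4 × 1.8 = 33.12 kPa.
Below the base the soil is submerged, so the ½γBN_γ term uses γ' = 19.4 − 9.81 = 9.59 kN/m³.
Cohesion term c·N_c = 12 × 16.883 = 202.59 kPa; surcharge term q·N_q = 33.12 × 7.8211 = 259.04 kPa; self-weight term 0.5·γ·B·N_γ = 0.5 × 9.59 × 1.92 × 4.07 = 37.47 kPa.
q_ult = 202.59 + 259.04 + 37.47 = 499.1 kPa.
q_net = 499.1 − 33.12 = 465.98 kPa.
q_all(net) = 465.98 / 3.5 = 133.14 kPa.

q_all(net) ≈ 130 kPa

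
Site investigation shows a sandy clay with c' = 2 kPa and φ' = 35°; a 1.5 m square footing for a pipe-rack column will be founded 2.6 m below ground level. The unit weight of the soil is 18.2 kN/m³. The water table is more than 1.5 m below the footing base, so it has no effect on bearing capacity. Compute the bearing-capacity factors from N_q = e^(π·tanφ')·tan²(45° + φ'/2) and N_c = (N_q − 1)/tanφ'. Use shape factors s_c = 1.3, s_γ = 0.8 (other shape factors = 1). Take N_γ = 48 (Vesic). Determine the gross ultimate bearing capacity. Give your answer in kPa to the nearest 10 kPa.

tan35° = 0.7002, so N_q = e^(π×0.7002)·tan²(62.5°) = 9.023 × 3.69 = 33.3.
N_c = (33.3 − 1)/tan35° = 46.12.
Effective surcharge at the founding depth q = γ·D_f = 18.2 × 2.6 = 47.32 kPa.
q_ult = c·N_c·s_c + q·N_q + 0.5·γ·B·N_γ·s_γ
     = 2 × 46.124 × 1.3 + 47.32 × 33.296 + 0.5 × 18.2 × 1.5 × 48 × 0.8
     = 119.92 + 1575.6 + 524.16 = 2219.7 kPa.

q_ult ≈ 2220 kPa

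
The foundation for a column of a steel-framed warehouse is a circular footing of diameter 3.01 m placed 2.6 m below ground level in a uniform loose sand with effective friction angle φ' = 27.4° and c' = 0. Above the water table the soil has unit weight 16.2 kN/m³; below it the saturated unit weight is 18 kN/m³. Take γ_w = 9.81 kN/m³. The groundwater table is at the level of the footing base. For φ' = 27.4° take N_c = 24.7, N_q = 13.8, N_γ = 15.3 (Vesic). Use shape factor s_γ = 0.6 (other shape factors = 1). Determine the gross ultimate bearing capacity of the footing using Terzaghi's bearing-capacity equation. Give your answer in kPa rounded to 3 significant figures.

q_ult ≈ 694 kPa

Overburden at base level: q = 16.2 × 2.6 = 42.12 kPa.
Below the base the soil is submerged, so the ½γBN_γ term uses γ' = 18 − 9.81 = 8.19 kN/m³.
Surcharge term q·N_q = 42.12 × 13.8 = 581.26 kPa; self-weight term 0.5·γ·B·N_γ·s_γ = 0.5 × 8.19 × 3.01 × 15.3 × 0.6 = 113.15 kPa.
q_ult = 581.26 + 113.15 = 694.41 kPa.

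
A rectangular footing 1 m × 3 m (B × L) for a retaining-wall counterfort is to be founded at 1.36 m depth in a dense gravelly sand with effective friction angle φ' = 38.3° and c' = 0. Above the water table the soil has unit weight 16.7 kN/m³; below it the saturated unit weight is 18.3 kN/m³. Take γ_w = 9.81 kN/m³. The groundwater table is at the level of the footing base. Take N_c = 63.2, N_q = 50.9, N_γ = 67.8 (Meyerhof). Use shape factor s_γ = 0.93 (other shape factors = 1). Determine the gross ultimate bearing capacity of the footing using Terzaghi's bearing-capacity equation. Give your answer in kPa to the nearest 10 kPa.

q_ult ≈ 1420 kPa

q = γ·D_f = 16.7 × 1.36 = 22.712 kPa.
For the ½γBN_γ term take γ' = 18.3 − 9.81 = 8.49 kN/m³ (soil below base is submerged).
q·N_q = 22.712 × 50.9 = 1156 kPa
0.5·γ·B·N_γ·s_γ = 0.5 × 8.49 × 1 × 67.8 × 0.93 = 267.66 kPa
q_ult = 1156 + 267.66 = 1423.7 kPa.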